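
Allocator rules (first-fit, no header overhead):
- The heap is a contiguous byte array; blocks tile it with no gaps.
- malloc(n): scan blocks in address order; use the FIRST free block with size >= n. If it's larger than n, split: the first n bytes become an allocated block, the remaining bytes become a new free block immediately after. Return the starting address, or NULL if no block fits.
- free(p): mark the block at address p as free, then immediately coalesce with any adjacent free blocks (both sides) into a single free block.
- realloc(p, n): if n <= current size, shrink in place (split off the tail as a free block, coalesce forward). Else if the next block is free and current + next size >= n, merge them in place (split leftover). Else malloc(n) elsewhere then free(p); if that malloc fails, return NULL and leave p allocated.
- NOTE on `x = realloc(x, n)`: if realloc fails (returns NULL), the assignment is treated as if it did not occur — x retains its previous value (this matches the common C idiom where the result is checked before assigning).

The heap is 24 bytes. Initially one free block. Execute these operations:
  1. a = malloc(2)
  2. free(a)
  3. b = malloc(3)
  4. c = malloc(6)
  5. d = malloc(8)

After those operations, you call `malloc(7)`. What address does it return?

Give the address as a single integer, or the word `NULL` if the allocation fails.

Op 1: a = malloc(2) -> a = 0; heap: [0-1 ALLOC][2-23 FREE]
Op 2: free(a) -> (freed a); heap: [0-23 FREE]
Op 3: b = malloc(3) -> b = 0; heap: [0-2 ALLOC][3-23 FREE]
Op 4: c = malloc(6) -> c = 3; heap: [0-2 ALLOC][3-8 ALLOC][9-23 FREE]
Op 5: d = malloc(8) -> d = 9; heap: [0-2 ALLOC][3-8 ALLOC][9-16 ALLOC][17-23 FREE]
malloc(7): first-fit scan over [0-2 ALLOC][3-8 ALLOC][9-16 ALLOC][17-23 FREE] -> 17

Answer: 17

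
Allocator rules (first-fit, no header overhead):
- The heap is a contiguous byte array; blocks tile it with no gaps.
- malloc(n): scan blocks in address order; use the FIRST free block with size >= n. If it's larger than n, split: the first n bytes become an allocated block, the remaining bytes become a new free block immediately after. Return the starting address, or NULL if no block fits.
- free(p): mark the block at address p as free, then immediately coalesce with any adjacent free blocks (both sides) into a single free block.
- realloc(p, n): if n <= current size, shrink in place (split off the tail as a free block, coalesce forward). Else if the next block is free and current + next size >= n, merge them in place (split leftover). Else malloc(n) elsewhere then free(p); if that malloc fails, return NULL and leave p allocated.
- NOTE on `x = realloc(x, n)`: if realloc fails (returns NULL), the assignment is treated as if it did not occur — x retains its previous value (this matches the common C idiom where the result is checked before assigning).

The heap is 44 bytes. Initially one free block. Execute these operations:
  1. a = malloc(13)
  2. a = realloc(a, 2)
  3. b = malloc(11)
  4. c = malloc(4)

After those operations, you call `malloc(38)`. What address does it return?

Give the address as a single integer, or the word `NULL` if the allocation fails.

Op 1: a = malloc(13) -> a = 0; heap: [0-12 ALLOC][13-43 FREE]
Op 2: a = realloc(a, 2) -> a = 0; heap: [0-1 ALLOC][2-43 FREE]
Op 3: b = malloc(11) -> b = 2; heap: [0-1 ALLOC][2-12 ALLOC][13-43 FREE]
Op 4: c = malloc(4) -> c = 13; heap: [0-1 ALLOC][2-12 ALLOC][13-16 ALLOC][17-43 FREE]
malloc(38): first-fit scan over [0-1 ALLOC][2-12 ALLOC][13-16 ALLOC][17-43 FREE] -> NULL

Answer: NULL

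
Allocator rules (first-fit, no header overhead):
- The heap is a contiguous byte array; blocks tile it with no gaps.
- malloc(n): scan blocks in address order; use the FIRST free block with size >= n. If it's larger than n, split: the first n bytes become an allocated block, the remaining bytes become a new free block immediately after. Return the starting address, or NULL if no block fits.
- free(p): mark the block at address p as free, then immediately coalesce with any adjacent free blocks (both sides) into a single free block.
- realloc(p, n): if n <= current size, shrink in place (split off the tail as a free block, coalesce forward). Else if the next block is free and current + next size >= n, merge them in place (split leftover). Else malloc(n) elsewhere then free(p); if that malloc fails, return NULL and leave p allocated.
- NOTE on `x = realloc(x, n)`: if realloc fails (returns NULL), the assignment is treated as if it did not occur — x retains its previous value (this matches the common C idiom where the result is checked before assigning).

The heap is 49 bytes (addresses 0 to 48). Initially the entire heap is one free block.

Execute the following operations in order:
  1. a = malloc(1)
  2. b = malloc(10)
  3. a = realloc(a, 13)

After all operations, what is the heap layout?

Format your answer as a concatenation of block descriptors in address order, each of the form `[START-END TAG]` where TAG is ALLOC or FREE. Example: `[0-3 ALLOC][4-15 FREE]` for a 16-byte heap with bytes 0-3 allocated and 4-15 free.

Answer: [0-0 FREE][1-10 ALLOC][11-23 ALLOC][24-48 FREE]

Derivation:
Op 1: a = malloc(1) -> a = 0; heap: [0-0 ALLOC][1-48 FREE]
Op 2: b = malloc(10) -> b = 1; heap: [0-0 ALLOC][1-10 ALLOC][11-48 FREE]
Op 3: a = realloc(a, 13) -> a = 11; heap: [0-0 FREE][1-10 ALLOC][11-23 ALLOC][24-48 FREE]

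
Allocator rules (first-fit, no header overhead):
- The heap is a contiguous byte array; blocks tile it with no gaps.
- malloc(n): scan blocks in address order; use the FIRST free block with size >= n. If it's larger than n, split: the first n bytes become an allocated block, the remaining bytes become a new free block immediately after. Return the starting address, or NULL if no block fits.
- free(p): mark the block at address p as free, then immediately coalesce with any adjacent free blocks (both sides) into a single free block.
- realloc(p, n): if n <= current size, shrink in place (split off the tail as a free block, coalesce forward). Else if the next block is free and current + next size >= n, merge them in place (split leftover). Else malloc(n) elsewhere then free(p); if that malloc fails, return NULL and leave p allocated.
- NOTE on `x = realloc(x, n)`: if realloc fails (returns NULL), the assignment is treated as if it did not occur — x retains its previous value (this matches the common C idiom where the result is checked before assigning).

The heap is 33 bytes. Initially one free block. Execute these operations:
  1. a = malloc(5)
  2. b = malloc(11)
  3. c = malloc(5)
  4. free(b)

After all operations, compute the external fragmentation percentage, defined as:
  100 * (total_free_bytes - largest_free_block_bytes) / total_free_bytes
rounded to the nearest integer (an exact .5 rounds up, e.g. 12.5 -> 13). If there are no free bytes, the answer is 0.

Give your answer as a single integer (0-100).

Op 1: a = malloc(5) -> a = 0; heap: [0-4 ALLOC][5-32 FREE]
Op 2: b = malloc(11) -> b = 5; heap: [0-4 ALLOC][5-15 ALLOC][16-32 FREE]
Op 3: c = malloc(5) -> c = 16; heap: [0-4 ALLOC][5-15 ALLOC][16-20 ALLOC][21-32 FREE]
Op 4: free(b) -> (freed b); heap: [0-4 ALLOC][5-15 FREE][16-20 ALLOC][21-32 FREE]
Free blocks: [11 12] total_free=23 largest=12 -> 100*(23-12)/23 = 1100/23 ≈ 47.826 -> rounds to 48

Answer: 48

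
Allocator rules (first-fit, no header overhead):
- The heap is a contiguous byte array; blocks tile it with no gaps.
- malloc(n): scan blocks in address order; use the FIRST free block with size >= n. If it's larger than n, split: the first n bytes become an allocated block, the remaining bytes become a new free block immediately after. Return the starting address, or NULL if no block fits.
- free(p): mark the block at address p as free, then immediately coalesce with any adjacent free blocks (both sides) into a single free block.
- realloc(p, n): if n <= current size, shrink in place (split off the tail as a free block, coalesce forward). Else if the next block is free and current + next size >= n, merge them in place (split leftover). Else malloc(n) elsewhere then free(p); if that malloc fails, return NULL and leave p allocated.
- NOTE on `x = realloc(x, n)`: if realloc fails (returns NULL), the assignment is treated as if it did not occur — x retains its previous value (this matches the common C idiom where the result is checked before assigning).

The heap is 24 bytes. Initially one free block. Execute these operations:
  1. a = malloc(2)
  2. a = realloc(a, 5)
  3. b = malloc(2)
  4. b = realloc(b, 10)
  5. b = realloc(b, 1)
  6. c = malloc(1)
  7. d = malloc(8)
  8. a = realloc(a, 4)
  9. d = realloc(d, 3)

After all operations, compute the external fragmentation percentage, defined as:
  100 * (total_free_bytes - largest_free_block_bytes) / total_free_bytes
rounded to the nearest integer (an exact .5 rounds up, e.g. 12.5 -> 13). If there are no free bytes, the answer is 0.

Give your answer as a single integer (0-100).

Op 1: a = malloc(2) -> a = 0; heap: [0-1 ALLOC][2-23 FREE]
Op 2: a = realloc(a, 5) -> a = 0; heap: [0-4 ALLOC][5-23 FREE]
Op 3: b = malloc(2) -> b = 5; heap: [0-4 ALLOC][5-6 ALLOC][7-23 FREE]
Op 4: b = realloc(b, 10) -> b = 5; heap: [0-4 ALLOC][5-14 ALLOC][15-23 FREE]
Op 5: b = realloc(b, 1) -> b = 5; heap: [0-4 ALLOC][5-5 ALLOC][6-23 FREE]
Op 6: c = malloc(1) -> c = 6; heap: [0-4 ALLOC][5-5 ALLOC][6-6 ALLOC][7-23 FREE]
Op 7: d = malloc(8) -> d = 7; heap: [0-4 ALLOC][5-5 ALLOC][6-6 ALLOC][7-14 ALLOC][15-23 FREE]
Op 8: a = realloc(a, 4) -> a = 0; heap: [0-3 ALLOC][4-4 FREE][5-5 ALLOC][6-6 ALLOC][7-14 ALLOC][15-23 FREE]
Op 9: d = realloc(d, 3) -> d = 7; heap: [0-3 ALLOC][4-4 FREE][5-5 ALLOC][6-6 ALLOC][7-9 ALLOC][10-23 FREE]
Free blocks: [1 14] total_free=15 largest=14 -> 100*(15-14)/15 = 100/15 ≈ 6.667 -> rounds to 7

Answer: 7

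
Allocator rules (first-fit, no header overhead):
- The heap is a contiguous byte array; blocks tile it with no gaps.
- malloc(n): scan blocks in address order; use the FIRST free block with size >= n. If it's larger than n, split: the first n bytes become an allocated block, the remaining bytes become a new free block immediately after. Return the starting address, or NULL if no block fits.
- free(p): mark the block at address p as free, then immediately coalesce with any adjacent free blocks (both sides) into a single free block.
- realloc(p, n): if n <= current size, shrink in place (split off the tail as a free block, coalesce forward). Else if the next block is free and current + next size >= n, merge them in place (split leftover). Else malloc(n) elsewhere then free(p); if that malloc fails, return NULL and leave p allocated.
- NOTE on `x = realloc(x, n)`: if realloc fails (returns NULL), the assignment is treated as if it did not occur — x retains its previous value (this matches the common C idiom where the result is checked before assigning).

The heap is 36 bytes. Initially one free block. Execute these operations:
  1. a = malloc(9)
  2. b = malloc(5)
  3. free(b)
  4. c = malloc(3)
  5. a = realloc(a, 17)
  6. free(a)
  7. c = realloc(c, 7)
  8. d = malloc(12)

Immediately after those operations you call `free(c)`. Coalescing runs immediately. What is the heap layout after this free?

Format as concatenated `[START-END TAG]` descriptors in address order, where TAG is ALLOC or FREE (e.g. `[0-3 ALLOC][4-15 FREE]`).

Op 1: a = malloc(9) -> a = 0; heap: [0-8 ALLOC][9-35 FREE]
Op 2: b = malloc(5) -> b = 9; heap: [0-8 ALLOC][9-13 ALLOC][14-35 FREE]
Op 3: free(b) -> (freed b); heap: [0-8 ALLOC][9-35 FREE]
Op 4: c = malloc(3) -> c = 9; heap: [0-8 ALLOC][9-11 ALLOC][12-35 FREE]
Op 5: a = realloc(a, 17) -> a = 12; heap: [0-8 FREE][9-11 ALLOC][12-28 ALLOC][29-35 FREE]
Op 6: free(a) -> (freed a); heap: [0-8 FREE][9-11 ALLOC][12-35 FREE]
Op 7: c = realloc(c, 7) -> c = 9; heap: [0-8 FREE][9-15 ALLOC][16-35 FREE]
Op 8: d = malloc(12) -> d = 16; heap: [0-8 FREE][9-15 ALLOC][16-27 ALLOC][28-35 FREE]
free(c): c = 9 -> block [9-15 ALLOC]; mark free, coalesce with adjacent free neighbors -> [0-15 FREE][16-27 ALLOC][28-35 FREE]

Answer: [0-15 FREE][16-27 ALLOC][28-35 FREE]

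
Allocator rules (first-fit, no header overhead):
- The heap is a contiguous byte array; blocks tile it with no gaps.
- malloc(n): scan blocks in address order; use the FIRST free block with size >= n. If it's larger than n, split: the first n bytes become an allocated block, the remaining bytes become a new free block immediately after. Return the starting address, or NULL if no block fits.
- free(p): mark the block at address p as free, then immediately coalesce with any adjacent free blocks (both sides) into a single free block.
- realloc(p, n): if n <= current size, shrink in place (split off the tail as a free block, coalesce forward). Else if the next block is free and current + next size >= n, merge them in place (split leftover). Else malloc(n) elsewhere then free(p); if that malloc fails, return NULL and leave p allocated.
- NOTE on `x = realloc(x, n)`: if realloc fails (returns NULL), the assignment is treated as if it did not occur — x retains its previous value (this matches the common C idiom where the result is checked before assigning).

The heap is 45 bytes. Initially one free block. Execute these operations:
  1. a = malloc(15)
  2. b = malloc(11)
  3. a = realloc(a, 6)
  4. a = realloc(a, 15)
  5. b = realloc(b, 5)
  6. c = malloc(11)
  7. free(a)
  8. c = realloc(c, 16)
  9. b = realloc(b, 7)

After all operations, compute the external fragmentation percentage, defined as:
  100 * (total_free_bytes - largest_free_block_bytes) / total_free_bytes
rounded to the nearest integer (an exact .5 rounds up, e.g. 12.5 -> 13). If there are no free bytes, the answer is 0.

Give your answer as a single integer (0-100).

Op 1: a = malloc(15) -> a = 0; heap: [0-14 ALLOC][15-44 FREE]
Op 2: b = malloc(11) -> b = 15; heap: [0-14 ALLOC][15-25 ALLOC][26-44 FREE]
Op 3: a = realloc(a, 6) -> a = 0; heap: [0-5 ALLOC][6-14 FREE][15-25 ALLOC][26-44 FREE]
Op 4: a = realloc(a, 15) -> a = 0; heap: [0-14 ALLOC][15-25 ALLOC][26-44 FREE]
Op 5: b = realloc(b, 5) -> b = 15; heap: [0-14 ALLOC][15-19 ALLOC][20-44 FREE]
Op 6: c = malloc(11) -> c = 20; heap: [0-14 ALLOC][15-19 ALLOC][20-30 ALLOC][31-44 FREE]
Op 7: free(a) -> (freed a); heap: [0-14 FREE][15-19 ALLOC][20-30 ALLOC][31-44 FREE]
Op 8: c = realloc(c, 16) -> c = 20; heap: [0-14 FREE][15-19 ALLOC][20-35 ALLOC][36-44 FREE]
Op 9: b = realloc(b, 7) -> b = 0; heap: [0-6 ALLOC][7-19 FREE][20-35 ALLOC][36-44 FREE]
Free blocks: [13 9] total_free=22 largest=13 -> 100*(22-13)/22 = 900/22 ≈ 40.909 -> rounds to 41

Answer: 41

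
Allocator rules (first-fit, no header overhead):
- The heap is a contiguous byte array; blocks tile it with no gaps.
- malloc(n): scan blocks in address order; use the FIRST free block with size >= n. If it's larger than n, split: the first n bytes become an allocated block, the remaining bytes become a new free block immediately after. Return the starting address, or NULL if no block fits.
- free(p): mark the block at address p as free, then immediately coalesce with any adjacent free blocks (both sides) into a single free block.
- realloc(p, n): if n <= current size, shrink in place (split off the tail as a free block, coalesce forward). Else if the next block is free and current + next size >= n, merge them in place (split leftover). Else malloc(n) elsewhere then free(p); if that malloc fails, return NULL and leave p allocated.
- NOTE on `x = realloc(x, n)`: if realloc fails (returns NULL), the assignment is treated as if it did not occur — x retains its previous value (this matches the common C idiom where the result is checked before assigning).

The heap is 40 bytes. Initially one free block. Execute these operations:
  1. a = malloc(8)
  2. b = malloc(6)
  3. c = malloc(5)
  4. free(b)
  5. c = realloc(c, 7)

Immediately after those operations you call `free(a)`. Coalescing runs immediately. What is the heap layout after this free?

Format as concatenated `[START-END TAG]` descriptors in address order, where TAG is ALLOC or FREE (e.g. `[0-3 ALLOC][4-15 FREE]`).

Op 1: a = malloc(8) -> a = 0; heap: [0-7 ALLOC][8-39 FREE]
Op 2: b = malloc(6) -> b = 8; heap: [0-7 ALLOC][8-13 ALLOC][14-39 FREE]
Op 3: c = malloc(5) -> c = 14; heap: [0-7 ALLOC][8-13 ALLOC][14-18 ALLOC][19-39 FREE]
Op 4: free(b) -> (freed b); heap: [0-7 ALLOC][8-13 FREE][14-18 ALLOC][19-39 FREE]
Op 5: c = realloc(c, 7) -> c = 14; heap: [0-7 ALLOC][8-13 FREE][14-20 ALLOC][21-39 FREE]
free(a): a = 0 -> block [0-7 ALLOC]; mark free, coalesce with adjacent free neighbors -> [0-13 FREE][14-20 ALLOC][21-39 FREE]

Answer: [0-13 FREE][14-20 ALLOC][21-39 FREE]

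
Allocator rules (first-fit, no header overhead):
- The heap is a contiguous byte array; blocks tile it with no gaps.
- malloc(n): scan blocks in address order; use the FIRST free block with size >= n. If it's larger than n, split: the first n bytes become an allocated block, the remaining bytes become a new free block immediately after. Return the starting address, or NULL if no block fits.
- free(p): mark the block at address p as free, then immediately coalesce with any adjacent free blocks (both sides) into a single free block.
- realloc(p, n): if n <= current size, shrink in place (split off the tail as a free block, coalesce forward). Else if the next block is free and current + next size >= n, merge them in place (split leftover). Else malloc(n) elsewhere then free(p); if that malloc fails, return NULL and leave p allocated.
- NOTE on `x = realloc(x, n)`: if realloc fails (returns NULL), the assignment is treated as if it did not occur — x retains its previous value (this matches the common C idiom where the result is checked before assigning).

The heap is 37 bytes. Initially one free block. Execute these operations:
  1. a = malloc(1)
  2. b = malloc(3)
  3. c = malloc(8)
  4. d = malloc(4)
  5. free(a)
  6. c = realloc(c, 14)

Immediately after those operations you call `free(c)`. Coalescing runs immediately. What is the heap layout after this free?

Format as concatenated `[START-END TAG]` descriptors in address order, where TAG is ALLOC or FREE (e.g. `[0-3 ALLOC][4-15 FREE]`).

Op 1: a = malloc(1) -> a = 0; heap: [0-0 ALLOC][1-36 FREE]
Op 2: b = malloc(3) -> b = 1; heap: [0-0 ALLOC][1-3 ALLOC][4-36 FREE]
Op 3: c = malloc(8) -> c = 4; heap: [0-0 ALLOC][1-3 ALLOC][4-11 ALLOC][12-36 FREE]
Op 4: d = malloc(4) -> d = 12; heap: [0-0 ALLOC][1-3 ALLOC][4-11 ALLOC][12-15 ALLOC][16-36 FREE]
Op 5: free(a) -> (freed a); heap: [0-0 FREE][1-3 ALLOC][4-11 ALLOC][12-15 ALLOC][16-36 FREE]
Op 6: c = realloc(c, 14) -> c = 16; heap: [0-0 FREE][1-3 ALLOC][4-11 FREE][12-15 ALLOC][16-29 ALLOC][30-36 FREE]
free(c): c = 16 -> block [16-29 ALLOC]; mark free, coalesce with adjacent free neighbors -> [0-0 FREE][1-3 ALLOC][4-11 FREE][12-15 ALLOC][16-36 FREE]

Answer: [0-0 FREE][1-3 ALLOC][4-11 FREE][12-15 ALLOC][16-36 FREE]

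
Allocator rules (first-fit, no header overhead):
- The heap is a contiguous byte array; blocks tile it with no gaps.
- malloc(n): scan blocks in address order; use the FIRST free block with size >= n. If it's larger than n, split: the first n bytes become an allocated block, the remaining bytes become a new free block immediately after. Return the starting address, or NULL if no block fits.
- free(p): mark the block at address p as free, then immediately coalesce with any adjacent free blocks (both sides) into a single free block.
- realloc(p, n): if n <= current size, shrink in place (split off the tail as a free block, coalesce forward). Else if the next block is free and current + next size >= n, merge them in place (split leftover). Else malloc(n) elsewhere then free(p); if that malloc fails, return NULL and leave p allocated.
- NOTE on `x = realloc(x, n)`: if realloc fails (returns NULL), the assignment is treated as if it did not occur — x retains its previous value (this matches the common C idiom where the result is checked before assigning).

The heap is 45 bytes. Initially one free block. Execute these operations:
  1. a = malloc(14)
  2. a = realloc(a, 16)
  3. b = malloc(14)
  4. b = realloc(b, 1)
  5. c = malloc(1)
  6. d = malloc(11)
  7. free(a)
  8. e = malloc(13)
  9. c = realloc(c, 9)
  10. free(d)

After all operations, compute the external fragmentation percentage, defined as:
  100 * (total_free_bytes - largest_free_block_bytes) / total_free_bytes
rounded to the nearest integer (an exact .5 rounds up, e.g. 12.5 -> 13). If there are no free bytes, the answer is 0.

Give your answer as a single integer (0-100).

Op 1: a = malloc(14) -> a = 0; heap: [0-13 ALLOC][14-44 FREE]
Op 2: a = realloc(a, 16) -> a = 0; heap: [0-15 ALLOC][16-44 FREE]
Op 3: b = malloc(14) -> b = 16; heap: [0-15 ALLOC][16-29 ALLOC][30-44 FREE]
Op 4: b = realloc(b, 1) -> b = 16; heap: [0-15 ALLOC][16-16 ALLOC][17-44 FREE]
Op 5: c = malloc(1) -> c = 17; heap: [0-15 ALLOC][16-16 ALLOC][17-17 ALLOC][18-44 FREE]
Op 6: d = malloc(11) -> d = 18; heap: [0-15 ALLOC][16-16 ALLOC][17-17 ALLOC][18-28 ALLOC][29-44 FREE]
Op 7: free(a) -> (freed a); heap: [0-15 FREE][16-16 ALLOC][17-17 ALLOC][18-28 ALLOC][29-44 FREE]
Op 8: e = malloc(13) -> e = 0; heap: [0-12 ALLOC][13-15 FREE][16-16 ALLOC][17-17 ALLOC][18-28 ALLOC][29-44 FREE]
Op 9: c = realloc(c, 9) -> c = 29; heap: [0-12 ALLOC][13-15 FREE][16-16 ALLOC][17-17 FREE][18-28 ALLOC][29-37 ALLOC][38-44 FREE]
Op 10: free(d) -> (freed d); heap: [0-12 ALLOC][13-15 FREE][16-16 ALLOC][17-28 FREE][29-37 ALLOC][38-44 FREE]
Free blocks: [3 12 7] total_free=22 largest=12 -> 100*(22-12)/22 = 1000/22 ≈ 45.455 -> rounds to 45

Answer: 45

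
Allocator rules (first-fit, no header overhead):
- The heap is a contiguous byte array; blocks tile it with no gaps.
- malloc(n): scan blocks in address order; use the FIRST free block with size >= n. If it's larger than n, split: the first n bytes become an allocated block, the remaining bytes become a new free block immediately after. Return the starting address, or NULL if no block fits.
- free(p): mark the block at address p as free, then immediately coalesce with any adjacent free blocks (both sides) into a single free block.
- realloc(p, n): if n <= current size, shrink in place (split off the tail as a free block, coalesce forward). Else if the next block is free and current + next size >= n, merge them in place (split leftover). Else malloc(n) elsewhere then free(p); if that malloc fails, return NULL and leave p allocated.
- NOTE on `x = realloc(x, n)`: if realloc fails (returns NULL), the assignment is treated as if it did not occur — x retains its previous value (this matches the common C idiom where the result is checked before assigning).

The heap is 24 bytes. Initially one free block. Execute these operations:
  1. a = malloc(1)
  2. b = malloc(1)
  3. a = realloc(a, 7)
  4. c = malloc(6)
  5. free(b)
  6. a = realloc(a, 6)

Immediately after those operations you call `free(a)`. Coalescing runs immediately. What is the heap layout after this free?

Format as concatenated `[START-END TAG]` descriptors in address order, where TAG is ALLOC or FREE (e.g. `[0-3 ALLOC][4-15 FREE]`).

Answer: [0-8 FREE][9-14 ALLOC][15-23 FREE]

Derivation:
Op 1: a = malloc(1) -> a = 0; heap: [0-0 ALLOC][1-23 FREE]
Op 2: b = malloc(1) -> b = 1; heap: [0-0 ALLOC][1-1 ALLOC][2-23 FREE]
Op 3: a = realloc(a, 7) -> a = 2; heap: [0-0 FREE][1-1 ALLOC][2-8 ALLOC][9-23 FREE]
Op 4: c = malloc(6) -> c = 9; heap: [0-0 FREE][1-1 ALLOC][2-8 ALLOC][9-14 ALLOC][15-23 FREE]
Op 5: free(b) -> (freed b); heap: [0-1 FREE][2-8 ALLOC][9-14 ALLOC][15-23 FREE]
Op 6: a = realloc(a, 6) -> a = 2; heap: [0-1 FREE][2-7 ALLOC][8-8 FREE][9-14 ALLOC][15-23 FREE]
free(a): a = 2 -> block [2-7 ALLOC]; mark free, coalesce with adjacent free neighbors -> [0-8 FREE][9-14 ALLOC][15-23 FREE]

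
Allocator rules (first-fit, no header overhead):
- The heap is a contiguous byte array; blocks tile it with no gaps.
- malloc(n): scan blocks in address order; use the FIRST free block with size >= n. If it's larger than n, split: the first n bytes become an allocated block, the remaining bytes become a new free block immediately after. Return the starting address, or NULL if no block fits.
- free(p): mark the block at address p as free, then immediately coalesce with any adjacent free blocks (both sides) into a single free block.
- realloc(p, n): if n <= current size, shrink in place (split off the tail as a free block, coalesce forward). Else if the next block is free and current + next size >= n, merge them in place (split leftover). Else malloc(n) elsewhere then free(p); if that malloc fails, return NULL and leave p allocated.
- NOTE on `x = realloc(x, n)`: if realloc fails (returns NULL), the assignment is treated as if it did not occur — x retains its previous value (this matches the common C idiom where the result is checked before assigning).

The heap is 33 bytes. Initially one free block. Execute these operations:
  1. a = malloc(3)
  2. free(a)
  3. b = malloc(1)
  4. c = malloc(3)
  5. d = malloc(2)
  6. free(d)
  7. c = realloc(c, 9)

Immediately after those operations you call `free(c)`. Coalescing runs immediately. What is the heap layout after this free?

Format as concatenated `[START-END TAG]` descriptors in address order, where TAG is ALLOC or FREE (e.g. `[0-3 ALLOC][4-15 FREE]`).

Op 1: a = malloc(3) -> a = 0; heap: [0-2 ALLOC][3-32 FREE]
Op 2: free(a) -> (freed a); heap: [0-32 FREE]
Op 3: b = malloc(1) -> b = 0; heap: [0-0 ALLOC][1-32 FREE]
Op 4: c = malloc(3) -> c = 1; heap: [0-0 ALLOC][1-3 ALLOC][4-32 FREE]
Op 5: d = malloc(2) -> d = 4; heap: [0-0 ALLOC][1-3 ALLOC][4-5 ALLOC][6-32 FREE]
Op 6: free(d) -> (freed d); heap: [0-0 ALLOC][1-3 ALLOC][4-32 FREE]
Op 7: c = realloc(c, 9) -> c = 1; heap: [0-0 ALLOC][1-9 ALLOC][10-32 FREE]
free(c): c = 1 -> block [1-9 ALLOC]; mark free, coalesce with adjacent free neighbors -> [0-0 ALLOC][1-32 FREE]

Answer: [0-0 ALLOC][1-32 FREE]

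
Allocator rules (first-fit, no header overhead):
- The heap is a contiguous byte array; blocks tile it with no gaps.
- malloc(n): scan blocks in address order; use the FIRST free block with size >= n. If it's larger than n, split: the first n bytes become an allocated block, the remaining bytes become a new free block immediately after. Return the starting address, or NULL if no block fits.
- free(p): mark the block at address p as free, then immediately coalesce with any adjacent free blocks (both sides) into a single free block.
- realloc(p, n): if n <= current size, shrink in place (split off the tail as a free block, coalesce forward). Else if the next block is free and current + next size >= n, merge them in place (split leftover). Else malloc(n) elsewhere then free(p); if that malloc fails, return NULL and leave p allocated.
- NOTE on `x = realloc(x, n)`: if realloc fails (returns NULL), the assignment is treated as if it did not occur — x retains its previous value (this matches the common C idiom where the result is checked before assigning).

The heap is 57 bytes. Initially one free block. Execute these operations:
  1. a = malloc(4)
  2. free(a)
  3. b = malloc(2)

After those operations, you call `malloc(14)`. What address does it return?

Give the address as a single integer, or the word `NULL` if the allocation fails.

Op 1: a = malloc(4) -> a = 0; heap: [0-3 ALLOC][4-56 FREE]
Op 2: free(a) -> (freed a); heap: [0-56 FREE]
Op 3: b = malloc(2) -> b = 0; heap: [0-1 ALLOC][2-56 FREE]
malloc(14): first-fit scan over [0-1 ALLOC][2-56 FREE] -> 2

Answer: 2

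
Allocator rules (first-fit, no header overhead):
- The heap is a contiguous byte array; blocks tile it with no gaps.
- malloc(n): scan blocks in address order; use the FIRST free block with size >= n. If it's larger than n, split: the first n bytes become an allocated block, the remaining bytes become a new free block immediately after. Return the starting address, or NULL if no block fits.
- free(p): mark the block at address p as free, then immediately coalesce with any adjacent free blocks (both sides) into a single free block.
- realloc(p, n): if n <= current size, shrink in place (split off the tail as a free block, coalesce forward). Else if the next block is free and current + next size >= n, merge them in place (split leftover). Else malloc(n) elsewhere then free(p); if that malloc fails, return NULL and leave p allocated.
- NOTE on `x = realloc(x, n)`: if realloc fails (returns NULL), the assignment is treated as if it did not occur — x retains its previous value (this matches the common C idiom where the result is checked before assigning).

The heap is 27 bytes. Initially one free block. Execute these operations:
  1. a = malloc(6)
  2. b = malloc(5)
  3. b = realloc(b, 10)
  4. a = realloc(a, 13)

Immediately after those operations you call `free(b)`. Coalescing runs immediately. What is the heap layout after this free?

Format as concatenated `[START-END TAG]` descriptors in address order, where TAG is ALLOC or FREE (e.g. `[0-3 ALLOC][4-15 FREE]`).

Answer: [0-5 ALLOC][6-26 FREE]

Derivation:
Op 1: a = malloc(6) -> a = 0; heap: [0-5 ALLOC][6-26 FREE]
Op 2: b = malloc(5) -> b = 6; heap: [0-5 ALLOC][6-10 ALLOC][11-26 FREE]
Op 3: b = realloc(b, 10) -> b = 6; heap: [0-5 ALLOC][6-15 ALLOC][16-26 FREE]
Op 4: a = realloc(a, 13) -> NULL (a unchanged); heap: [0-5 ALLOC][6-15 ALLOC][16-26 FREE]
free(b): b = 6 -> block [6-15 ALLOC]; mark free, coalesce with adjacent free neighbors -> [0-5 ALLOC][6-26 FREE]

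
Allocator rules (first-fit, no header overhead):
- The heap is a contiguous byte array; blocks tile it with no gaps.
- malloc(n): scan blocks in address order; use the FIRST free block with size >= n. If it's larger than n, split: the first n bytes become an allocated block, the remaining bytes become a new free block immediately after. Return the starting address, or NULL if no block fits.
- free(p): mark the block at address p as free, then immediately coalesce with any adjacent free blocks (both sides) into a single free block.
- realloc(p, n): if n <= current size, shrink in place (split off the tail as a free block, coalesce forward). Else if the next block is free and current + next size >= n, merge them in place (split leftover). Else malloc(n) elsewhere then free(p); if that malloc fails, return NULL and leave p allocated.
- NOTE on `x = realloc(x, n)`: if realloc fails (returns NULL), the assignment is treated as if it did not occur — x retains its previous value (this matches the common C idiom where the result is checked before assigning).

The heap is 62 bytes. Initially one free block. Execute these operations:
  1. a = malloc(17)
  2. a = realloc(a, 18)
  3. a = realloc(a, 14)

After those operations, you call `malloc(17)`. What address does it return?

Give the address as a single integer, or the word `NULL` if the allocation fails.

Answer: 14

Derivation:
Op 1: a = malloc(17) -> a = 0; heap: [0-16 ALLOC][17-61 FREE]
Op 2: a = realloc(a, 18) -> a = 0; heap: [0-17 ALLOC][18-61 FREE]
Op 3: a = realloc(a, 14) -> a = 0; heap: [0-13 ALLOC][14-61 FREE]
malloc(17): first-fit scan over [0-13 ALLOC][14-61 FREE] -> 14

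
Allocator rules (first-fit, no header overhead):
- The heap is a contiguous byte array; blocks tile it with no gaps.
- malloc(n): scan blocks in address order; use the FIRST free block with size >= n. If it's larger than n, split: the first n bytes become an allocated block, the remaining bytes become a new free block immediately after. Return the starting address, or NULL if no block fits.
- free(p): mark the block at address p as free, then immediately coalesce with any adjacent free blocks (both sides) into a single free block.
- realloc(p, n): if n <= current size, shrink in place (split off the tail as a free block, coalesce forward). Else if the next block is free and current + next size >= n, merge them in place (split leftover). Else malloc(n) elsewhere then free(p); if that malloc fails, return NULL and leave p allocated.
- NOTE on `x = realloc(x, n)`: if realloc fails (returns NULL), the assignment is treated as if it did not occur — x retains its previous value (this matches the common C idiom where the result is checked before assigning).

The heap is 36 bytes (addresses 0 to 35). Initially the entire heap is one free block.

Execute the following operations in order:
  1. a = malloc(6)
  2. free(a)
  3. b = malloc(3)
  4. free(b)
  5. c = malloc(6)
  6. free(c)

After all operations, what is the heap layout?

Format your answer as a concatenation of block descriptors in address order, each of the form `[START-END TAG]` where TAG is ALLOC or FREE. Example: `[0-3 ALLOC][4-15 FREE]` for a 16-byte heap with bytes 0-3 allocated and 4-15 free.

Op 1: a = malloc(6) -> a = 0; heap: [0-5 ALLOC][6-35 FREE]
Op 2: free(a) -> (freed a); heap: [0-35 FREE]
Op 3: b = malloc(3) -> b = 0; heap: [0-2 ALLOC][3-35 FREE]
Op 4: free(b) -> (freed b); heap: [0-35 FREE]
Op 5: c = malloc(6) -> c = 0; heap: [0-5 ALLOC][6-35 FREE]
Op 6: free(c) -> (freed c); heap: [0-35 FREE]

Answer: [0-35 FREE]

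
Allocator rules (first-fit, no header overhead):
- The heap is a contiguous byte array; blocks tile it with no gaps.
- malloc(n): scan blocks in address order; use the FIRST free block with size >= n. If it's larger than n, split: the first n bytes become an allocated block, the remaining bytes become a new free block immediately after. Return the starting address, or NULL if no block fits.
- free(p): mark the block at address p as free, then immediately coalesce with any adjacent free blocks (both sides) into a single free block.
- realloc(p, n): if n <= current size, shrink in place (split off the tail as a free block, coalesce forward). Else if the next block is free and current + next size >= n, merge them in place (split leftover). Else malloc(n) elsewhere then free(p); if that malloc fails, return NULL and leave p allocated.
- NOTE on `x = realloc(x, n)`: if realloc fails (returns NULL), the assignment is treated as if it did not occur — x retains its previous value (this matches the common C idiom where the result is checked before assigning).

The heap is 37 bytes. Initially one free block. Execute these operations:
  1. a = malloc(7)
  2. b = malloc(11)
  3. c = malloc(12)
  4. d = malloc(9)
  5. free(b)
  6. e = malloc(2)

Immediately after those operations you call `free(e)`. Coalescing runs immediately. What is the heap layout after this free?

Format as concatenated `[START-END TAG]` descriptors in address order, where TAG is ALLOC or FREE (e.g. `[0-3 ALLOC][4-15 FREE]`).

Answer: [0-6 ALLOC][7-17 FREE][18-29 ALLOC][30-36 FREE]

Derivation:
Op 1: a = malloc(7) -> a = 0; heap: [0-6 ALLOC][7-36 FREE]
Op 2: b = malloc(11) -> b = 7; heap: [0-6 ALLOC][7-17 ALLOC][18-36 FREE]
Op 3: c = malloc(12) -> c = 18; heap: [0-6 ALLOC][7-17 ALLOC][18-29 ALLOC][30-36 FREE]
Op 4: d = malloc(9) -> d = NULL; heap: [0-6 ALLOC][7-17 ALLOC][18-29 ALLOC][30-36 FREE]
Op 5: free(b) -> (freed b); heap: [0-6 ALLOC][7-17 FREE][18-29 ALLOC][30-36 FREE]
Op 6: e = malloc(2) -> e = 7; heap: [0-6 ALLOC][7-8 ALLOC][9-17 FREE][18-29 ALLOC][30-36 FREE]
free(e): e = 7 -> block [7-8 ALLOC]; mark free, coalesce with adjacent free neighbors -> [0-6 ALLOC][7-17 FREE][18-29 ALLOC][30-36 FREE]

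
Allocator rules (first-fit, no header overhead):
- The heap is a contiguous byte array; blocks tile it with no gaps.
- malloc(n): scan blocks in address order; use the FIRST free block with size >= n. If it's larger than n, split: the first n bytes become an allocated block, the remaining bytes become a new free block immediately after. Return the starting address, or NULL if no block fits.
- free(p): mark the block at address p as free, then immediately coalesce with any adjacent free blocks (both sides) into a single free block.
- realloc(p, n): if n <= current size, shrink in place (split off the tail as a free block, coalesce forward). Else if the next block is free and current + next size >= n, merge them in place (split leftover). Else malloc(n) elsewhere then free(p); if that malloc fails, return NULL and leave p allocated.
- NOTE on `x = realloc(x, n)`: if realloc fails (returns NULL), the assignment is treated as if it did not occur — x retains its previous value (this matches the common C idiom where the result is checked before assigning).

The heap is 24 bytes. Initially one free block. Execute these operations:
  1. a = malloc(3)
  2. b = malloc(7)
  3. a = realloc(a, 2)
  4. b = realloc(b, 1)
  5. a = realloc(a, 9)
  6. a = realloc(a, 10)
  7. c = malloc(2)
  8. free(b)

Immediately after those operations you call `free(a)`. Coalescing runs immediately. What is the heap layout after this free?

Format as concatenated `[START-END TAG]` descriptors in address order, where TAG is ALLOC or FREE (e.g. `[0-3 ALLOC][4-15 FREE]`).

Answer: [0-1 ALLOC][2-23 FREE]

Derivation:
Op 1: a = malloc(3) -> a = 0; heap: [0-2 ALLOC][3-23 FREE]
Op 2: b = malloc(7) -> b = 3; heap: [0-2 ALLOC][3-9 ALLOC][10-23 FREE]
Op 3: a = realloc(a, 2) -> a = 0; heap: [0-1 ALLOC][2-2 FREE][3-9 ALLOC][10-23 FREE]
Op 4: b = realloc(b, 1) -> b = 3; heap: [0-1 ALLOC][2-2 FREE][3-3 ALLOC][4-23 FREE]
Op 5: a = realloc(a, 9) -> a = 4; heap: [0-2 FREE][3-3 ALLOC][4-12 ALLOC][13-23 FREE]
Op 6: a = realloc(a, 10) -> a = 4; heap: [0-2 FREE][3-3 ALLOC][4-13 ALLOC][14-23 FREE]
Op 7: c = malloc(2) -> c = 0; heap: [0-1 ALLOC][2-2 FREE][3-3 ALLOC][4-13 ALLOC][14-23 FREE]
Op 8: free(b) -> (freed b); heap: [0-1 ALLOC][2-3 FREE][4-13 ALLOC][14-23 FREE]
free(a): a = 4 -> block [4-13 ALLOC]; mark free, coalesce with adjacent free neighbors -> [0-1 ALLOC][2-23 FREE]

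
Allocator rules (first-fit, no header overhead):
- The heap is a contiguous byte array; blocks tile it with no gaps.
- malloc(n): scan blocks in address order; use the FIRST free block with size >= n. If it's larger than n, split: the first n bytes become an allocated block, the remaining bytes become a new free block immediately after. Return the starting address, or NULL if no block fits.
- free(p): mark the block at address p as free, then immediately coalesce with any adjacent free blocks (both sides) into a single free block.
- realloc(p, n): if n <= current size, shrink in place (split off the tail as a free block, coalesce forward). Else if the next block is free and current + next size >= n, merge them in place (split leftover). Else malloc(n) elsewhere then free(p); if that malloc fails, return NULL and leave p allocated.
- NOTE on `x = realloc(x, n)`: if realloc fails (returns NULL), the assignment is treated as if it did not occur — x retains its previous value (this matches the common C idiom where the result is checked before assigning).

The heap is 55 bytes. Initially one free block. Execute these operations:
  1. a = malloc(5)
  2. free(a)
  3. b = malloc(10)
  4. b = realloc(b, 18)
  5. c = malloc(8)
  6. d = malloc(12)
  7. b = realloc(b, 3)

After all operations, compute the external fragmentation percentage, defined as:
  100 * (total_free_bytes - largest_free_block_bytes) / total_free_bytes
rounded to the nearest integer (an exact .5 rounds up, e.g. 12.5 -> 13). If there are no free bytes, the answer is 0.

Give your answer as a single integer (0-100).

Answer: 47

Derivation:
Op 1: a = malloc(5) -> a = 0; heap: [0-4 ALLOC][5-54 FREE]
Op 2: free(a) -> (freed a); heap: [0-54 FREE]
Op 3: b = malloc(10) -> b = 0; heap: [0-9 ALLOC][10-54 FREE]
Op 4: b = realloc(b, 18) -> b = 0; heap: [0-17 ALLOC][18-54 FREE]
Op 5: c = malloc(8) -> c = 18; heap: [0-17 ALLOC][18-25 ALLOC][26-54 FREE]
Op 6: d = malloc(12) -> d = 26; heap: [0-17 ALLOC][18-25 ALLOC][26-37 ALLOC][38-54 FREE]
Op 7: b = realloc(b, 3) -> b = 0; heap: [0-2 ALLOC][3-17 FREE][18-25 ALLOC][26-37 ALLOC][38-54 FREE]
Free blocks: [15 17] total_free=32 largest=17 -> 100*(32-17)/32 = 1500/32 = 46.875 -> rounds to 47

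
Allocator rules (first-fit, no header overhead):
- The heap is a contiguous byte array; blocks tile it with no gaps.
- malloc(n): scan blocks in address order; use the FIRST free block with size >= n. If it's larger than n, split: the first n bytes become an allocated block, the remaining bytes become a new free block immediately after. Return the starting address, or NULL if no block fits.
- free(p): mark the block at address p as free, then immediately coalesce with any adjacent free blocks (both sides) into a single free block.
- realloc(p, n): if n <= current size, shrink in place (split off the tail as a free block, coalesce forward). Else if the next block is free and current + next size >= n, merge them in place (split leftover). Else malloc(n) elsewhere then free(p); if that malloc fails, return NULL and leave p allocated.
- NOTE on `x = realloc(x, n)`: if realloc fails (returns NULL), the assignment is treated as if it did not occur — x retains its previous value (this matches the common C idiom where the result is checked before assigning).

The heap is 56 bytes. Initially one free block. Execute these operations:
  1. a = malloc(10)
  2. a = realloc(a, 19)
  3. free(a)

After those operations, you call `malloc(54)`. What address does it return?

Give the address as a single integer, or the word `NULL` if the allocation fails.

Answer: 0

Derivation:
Op 1: a = malloc(10) -> a = 0; heap: [0-9 ALLOC][10-55 FREE]
Op 2: a = realloc(a, 19) -> a = 0; heap: [0-18 ALLOC][19-55 FREE]
Op 3: free(a) -> (freed a); heap: [0-55 FREE]
malloc(54): first-fit scan over [0-55 FREE] -> 0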